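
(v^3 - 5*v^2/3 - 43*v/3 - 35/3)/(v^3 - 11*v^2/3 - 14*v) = (v^2 - 4*v - 5)/(v*(v - 6))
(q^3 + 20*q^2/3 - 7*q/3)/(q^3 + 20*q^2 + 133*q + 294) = q*(3*q - 1)/(3*(q^2 + 13*q + 42))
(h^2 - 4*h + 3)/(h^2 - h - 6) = (h - 1)/(h + 2)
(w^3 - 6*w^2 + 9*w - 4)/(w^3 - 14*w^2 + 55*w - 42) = (w^2 - 5*w + 4)/(w^2 - 13*w + 42)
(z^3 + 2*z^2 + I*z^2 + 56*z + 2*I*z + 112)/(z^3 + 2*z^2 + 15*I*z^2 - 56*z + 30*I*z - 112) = (z - 7*I)/(z + 7*I)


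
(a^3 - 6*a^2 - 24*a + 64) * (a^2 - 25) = a^5 - 6*a^4 - 49*a^3 + 214*a^2 + 600*a - 1600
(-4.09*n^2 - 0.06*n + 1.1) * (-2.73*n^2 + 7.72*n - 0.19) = 11.1657*n^4 - 31.411*n^3 - 2.6891*n^2 + 8.5034*n - 0.209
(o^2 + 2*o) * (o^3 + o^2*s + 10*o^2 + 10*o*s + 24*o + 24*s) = o^5 + o^4*s + 12*o^4 + 12*o^3*s + 44*o^3 + 44*o^2*s + 48*o^2 + 48*o*s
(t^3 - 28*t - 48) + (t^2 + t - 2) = t^3 + t^2 - 27*t - 50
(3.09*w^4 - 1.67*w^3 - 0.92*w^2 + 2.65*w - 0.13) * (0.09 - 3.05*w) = -9.4245*w^5 + 5.3716*w^4 + 2.6557*w^3 - 8.1653*w^2 + 0.635*w - 0.0117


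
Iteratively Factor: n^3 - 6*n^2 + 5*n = (n - 5)*(n^2 - n) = (n - 5)*(n - 1)*(n)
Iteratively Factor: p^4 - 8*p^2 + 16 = (p + 2)*(p^3 - 2*p^2 - 4*p + 8) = (p - 2)*(p + 2)*(p^2 - 4) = (p - 2)^2*(p + 2)*(p + 2)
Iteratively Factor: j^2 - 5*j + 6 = (j - 3)*(j - 2)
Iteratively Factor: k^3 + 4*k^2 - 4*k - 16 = (k + 2)*(k^2 + 2*k - 8) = (k + 2)*(k + 4)*(k - 2)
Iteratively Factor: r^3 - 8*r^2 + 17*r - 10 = (r - 2)*(r^2 - 6*r + 5) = (r - 5)*(r - 2)*(r - 1)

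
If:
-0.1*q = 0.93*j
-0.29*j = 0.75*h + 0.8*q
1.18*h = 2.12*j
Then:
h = 0.00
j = 0.00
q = 0.00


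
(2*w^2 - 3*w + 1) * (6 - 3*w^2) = -6*w^4 + 9*w^3 + 9*w^2 - 18*w + 6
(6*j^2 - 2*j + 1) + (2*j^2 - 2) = 8*j^2 - 2*j - 1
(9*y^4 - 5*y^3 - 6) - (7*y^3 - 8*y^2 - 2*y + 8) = 9*y^4 - 12*y^3 + 8*y^2 + 2*y - 14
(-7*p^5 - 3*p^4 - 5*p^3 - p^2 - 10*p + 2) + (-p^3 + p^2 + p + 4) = -7*p^5 - 3*p^4 - 6*p^3 - 9*p + 6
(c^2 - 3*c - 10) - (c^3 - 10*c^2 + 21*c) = -c^3 + 11*c^2 - 24*c - 10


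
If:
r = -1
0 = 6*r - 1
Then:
No Solution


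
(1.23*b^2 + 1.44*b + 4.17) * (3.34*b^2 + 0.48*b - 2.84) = 4.1082*b^4 + 5.4*b^3 + 11.1258*b^2 - 2.088*b - 11.8428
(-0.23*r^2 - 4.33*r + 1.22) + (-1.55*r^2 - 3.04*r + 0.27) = -1.78*r^2 - 7.37*r + 1.49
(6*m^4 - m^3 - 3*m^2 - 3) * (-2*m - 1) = -12*m^5 - 4*m^4 + 7*m^3 + 3*m^2 + 6*m + 3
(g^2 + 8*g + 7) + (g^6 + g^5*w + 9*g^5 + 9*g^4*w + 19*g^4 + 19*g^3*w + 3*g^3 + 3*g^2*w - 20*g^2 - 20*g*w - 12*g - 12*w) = g^6 + g^5*w + 9*g^5 + 9*g^4*w + 19*g^4 + 19*g^3*w + 3*g^3 + 3*g^2*w - 19*g^2 - 20*g*w - 4*g - 12*w + 7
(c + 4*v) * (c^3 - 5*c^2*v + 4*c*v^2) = c^4 - c^3*v - 16*c^2*v^2 + 16*c*v^3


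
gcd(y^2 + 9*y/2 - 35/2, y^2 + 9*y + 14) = y + 7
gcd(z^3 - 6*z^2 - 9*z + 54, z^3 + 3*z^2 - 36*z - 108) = z^2 - 3*z - 18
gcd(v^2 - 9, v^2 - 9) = v^2 - 9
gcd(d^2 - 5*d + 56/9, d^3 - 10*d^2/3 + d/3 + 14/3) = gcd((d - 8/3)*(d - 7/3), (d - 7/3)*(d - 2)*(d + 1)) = d - 7/3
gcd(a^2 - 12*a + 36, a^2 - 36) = a - 6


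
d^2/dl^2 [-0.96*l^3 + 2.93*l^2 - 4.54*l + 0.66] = 5.86 - 5.76*l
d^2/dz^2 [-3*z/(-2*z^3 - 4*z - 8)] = 3*(z*(3*z^2 + 2)^2 - 2*(3*z^2 + 1)*(z^3 + 2*z + 4))/(z^3 + 2*z + 4)^3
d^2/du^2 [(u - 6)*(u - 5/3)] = 2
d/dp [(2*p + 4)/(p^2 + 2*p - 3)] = 2*(p^2 + 2*p - 2*(p + 1)*(p + 2) - 3)/(p^2 + 2*p - 3)^2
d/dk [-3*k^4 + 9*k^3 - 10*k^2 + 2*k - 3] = -12*k^3 + 27*k^2 - 20*k + 2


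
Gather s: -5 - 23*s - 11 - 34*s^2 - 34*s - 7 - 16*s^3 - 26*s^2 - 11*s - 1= -16*s^3 - 60*s^2 - 68*s - 24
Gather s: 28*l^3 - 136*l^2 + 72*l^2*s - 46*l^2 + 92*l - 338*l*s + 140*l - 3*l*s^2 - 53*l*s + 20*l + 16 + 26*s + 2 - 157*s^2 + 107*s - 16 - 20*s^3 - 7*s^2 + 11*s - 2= 28*l^3 - 182*l^2 + 252*l - 20*s^3 + s^2*(-3*l - 164) + s*(72*l^2 - 391*l + 144)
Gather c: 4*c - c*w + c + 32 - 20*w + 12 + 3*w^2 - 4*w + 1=c*(5 - w) + 3*w^2 - 24*w + 45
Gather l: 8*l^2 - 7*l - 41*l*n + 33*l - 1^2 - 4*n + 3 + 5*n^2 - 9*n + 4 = 8*l^2 + l*(26 - 41*n) + 5*n^2 - 13*n + 6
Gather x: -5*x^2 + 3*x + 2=-5*x^2 + 3*x + 2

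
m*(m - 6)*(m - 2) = m^3 - 8*m^2 + 12*m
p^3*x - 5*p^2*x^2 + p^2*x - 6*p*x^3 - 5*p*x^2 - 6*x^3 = (p - 6*x)*(p + x)*(p*x + x)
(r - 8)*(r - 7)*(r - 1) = r^3 - 16*r^2 + 71*r - 56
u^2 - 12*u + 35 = (u - 7)*(u - 5)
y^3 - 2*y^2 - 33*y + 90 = (y - 5)*(y - 3)*(y + 6)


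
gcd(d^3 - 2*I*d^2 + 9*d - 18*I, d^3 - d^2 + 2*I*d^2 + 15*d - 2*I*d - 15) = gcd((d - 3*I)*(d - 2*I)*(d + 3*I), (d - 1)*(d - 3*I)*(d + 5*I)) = d - 3*I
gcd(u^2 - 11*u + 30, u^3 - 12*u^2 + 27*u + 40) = u - 5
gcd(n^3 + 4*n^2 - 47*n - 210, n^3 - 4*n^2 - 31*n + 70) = n^2 - 2*n - 35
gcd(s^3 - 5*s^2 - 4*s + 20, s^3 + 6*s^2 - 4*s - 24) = s^2 - 4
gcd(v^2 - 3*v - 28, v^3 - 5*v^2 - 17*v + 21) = v - 7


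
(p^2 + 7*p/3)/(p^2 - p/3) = (3*p + 7)/(3*p - 1)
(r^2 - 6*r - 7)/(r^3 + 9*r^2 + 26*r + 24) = (r^2 - 6*r - 7)/(r^3 + 9*r^2 + 26*r + 24)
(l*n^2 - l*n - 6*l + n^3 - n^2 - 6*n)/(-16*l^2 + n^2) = (-l*n^2 + l*n + 6*l - n^3 + n^2 + 6*n)/(16*l^2 - n^2)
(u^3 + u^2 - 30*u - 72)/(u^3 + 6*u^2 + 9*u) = (u^2 - 2*u - 24)/(u*(u + 3))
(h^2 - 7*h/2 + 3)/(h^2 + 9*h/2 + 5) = (2*h^2 - 7*h + 6)/(2*h^2 + 9*h + 10)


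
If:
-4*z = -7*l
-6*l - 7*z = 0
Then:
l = 0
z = 0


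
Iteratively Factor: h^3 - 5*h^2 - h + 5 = (h - 1)*(h^2 - 4*h - 5) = (h - 5)*(h - 1)*(h + 1)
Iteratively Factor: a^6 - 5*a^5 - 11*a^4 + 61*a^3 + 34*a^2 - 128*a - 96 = (a + 1)*(a^5 - 6*a^4 - 5*a^3 + 66*a^2 - 32*a - 96) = (a - 4)*(a + 1)*(a^4 - 2*a^3 - 13*a^2 + 14*a + 24) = (a - 4)*(a + 1)^2*(a^3 - 3*a^2 - 10*a + 24) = (a - 4)*(a - 2)*(a + 1)^2*(a^2 - a - 12) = (a - 4)*(a - 2)*(a + 1)^2*(a + 3)*(a - 4)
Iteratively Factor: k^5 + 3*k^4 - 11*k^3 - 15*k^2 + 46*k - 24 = (k - 2)*(k^4 + 5*k^3 - k^2 - 17*k + 12) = (k - 2)*(k + 3)*(k^3 + 2*k^2 - 7*k + 4) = (k - 2)*(k - 1)*(k + 3)*(k^2 + 3*k - 4) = (k - 2)*(k - 1)^2*(k + 3)*(k + 4)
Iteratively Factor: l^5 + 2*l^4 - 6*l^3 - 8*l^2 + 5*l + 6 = (l + 1)*(l^4 + l^3 - 7*l^2 - l + 6) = (l - 2)*(l + 1)*(l^3 + 3*l^2 - l - 3) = (l - 2)*(l - 1)*(l + 1)*(l^2 + 4*l + 3) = (l - 2)*(l - 1)*(l + 1)^2*(l + 3)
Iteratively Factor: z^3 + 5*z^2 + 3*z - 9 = (z - 1)*(z^2 + 6*z + 9) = (z - 1)*(z + 3)*(z + 3)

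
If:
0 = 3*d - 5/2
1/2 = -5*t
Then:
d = 5/6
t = -1/10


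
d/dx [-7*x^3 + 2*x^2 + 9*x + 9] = -21*x^2 + 4*x + 9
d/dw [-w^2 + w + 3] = 1 - 2*w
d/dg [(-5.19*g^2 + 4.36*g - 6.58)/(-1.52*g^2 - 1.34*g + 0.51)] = (13.5818*g^2 - 25.297*g - 6.5936)/(2.3104*g^4 + 4.0736*g^3 + 0.2452*g^2 - 1.3668*g + 0.2601)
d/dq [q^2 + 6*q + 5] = 2*q + 6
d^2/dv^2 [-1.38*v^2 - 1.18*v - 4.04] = -2.76000000000000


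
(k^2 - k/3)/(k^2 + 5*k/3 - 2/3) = k/(k + 2)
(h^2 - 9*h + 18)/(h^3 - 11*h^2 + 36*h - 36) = 1/(h - 2)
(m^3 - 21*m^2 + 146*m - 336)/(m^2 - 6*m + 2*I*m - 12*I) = (m^2 - 15*m + 56)/(m + 2*I)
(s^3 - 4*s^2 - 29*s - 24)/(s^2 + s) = s - 5 - 24/s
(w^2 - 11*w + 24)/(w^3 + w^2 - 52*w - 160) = (w - 3)/(w^2 + 9*w + 20)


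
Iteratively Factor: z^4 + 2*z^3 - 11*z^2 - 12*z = (z + 4)*(z^3 - 2*z^2 - 3*z) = z*(z + 4)*(z^2 - 2*z - 3) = z*(z - 3)*(z + 4)*(z + 1)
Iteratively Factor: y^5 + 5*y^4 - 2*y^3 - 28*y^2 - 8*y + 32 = (y + 2)*(y^4 + 3*y^3 - 8*y^2 - 12*y + 16) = (y + 2)*(y + 4)*(y^3 - y^2 - 4*y + 4) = (y - 2)*(y + 2)*(y + 4)*(y^2 + y - 2) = (y - 2)*(y - 1)*(y + 2)*(y + 4)*(y + 2)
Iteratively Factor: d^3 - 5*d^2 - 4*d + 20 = (d - 5)*(d^2 - 4) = (d - 5)*(d - 2)*(d + 2)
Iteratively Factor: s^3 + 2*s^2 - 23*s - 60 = (s + 4)*(s^2 - 2*s - 15) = (s - 5)*(s + 4)*(s + 3)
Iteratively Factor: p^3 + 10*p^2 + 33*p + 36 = (p + 3)*(p^2 + 7*p + 12) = (p + 3)^2*(p + 4)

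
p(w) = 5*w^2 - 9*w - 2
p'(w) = 10*w - 9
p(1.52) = -4.13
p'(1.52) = 6.20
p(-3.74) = 101.60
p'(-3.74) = -46.40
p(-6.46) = 264.80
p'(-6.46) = -73.60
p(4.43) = 56.25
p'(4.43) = 35.30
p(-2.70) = 58.75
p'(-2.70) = -36.00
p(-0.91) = 10.33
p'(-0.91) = -18.10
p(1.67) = -3.09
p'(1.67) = 7.70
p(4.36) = 53.81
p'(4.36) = 34.60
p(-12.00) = 826.00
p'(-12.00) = -129.00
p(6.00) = 124.00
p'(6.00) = 51.00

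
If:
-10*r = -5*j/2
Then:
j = 4*r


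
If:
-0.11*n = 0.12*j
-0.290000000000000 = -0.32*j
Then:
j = 0.91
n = -0.99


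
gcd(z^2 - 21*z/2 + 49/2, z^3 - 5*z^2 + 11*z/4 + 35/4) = z - 7/2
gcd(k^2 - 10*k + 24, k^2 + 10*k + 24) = 1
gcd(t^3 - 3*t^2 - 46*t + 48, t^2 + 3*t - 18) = t + 6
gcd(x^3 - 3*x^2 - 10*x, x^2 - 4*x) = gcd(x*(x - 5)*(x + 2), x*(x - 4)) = x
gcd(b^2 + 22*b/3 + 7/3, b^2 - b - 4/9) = b + 1/3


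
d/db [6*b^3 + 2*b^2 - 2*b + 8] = 18*b^2 + 4*b - 2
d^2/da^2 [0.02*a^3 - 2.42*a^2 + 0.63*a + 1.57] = 0.12*a - 4.84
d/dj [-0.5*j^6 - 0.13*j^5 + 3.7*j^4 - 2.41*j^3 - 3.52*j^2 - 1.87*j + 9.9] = -3.0*j^5 - 0.65*j^4 + 14.8*j^3 - 7.23*j^2 - 7.04*j - 1.87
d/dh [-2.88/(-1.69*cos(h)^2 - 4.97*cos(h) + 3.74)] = (9.7344*cos(h) + 14.3136)*sin(h)/(1.69*cos(h)^2 + 4.97*cos(h) - 3.74)^2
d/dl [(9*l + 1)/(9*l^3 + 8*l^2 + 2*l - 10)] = (81*l^3 + 72*l^2 + 18*l - (9*l + 1)*(27*l^2 + 16*l + 2) - 90)/(9*l^3 + 8*l^2 + 2*l - 10)^2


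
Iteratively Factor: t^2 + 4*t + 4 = (t + 2)*(t + 2)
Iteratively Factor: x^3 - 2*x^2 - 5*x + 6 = (x - 3)*(x^2 + x - 2) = (x - 3)*(x - 1)*(x + 2)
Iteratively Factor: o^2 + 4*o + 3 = (o + 3)*(o + 1)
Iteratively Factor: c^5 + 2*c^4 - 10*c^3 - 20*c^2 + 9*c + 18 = (c - 1)*(c^4 + 3*c^3 - 7*c^2 - 27*c - 18) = (c - 3)*(c - 1)*(c^3 + 6*c^2 + 11*c + 6) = (c - 3)*(c - 1)*(c + 3)*(c^2 + 3*c + 2) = (c - 3)*(c - 1)*(c + 1)*(c + 3)*(c + 2)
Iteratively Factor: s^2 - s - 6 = (s + 2)*(s - 3)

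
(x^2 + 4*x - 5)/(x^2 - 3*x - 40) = (x - 1)/(x - 8)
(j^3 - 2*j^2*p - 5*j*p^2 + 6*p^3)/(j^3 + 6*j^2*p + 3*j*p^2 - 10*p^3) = (j - 3*p)/(j + 5*p)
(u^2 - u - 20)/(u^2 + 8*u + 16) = (u - 5)/(u + 4)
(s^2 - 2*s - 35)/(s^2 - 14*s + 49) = (s + 5)/(s - 7)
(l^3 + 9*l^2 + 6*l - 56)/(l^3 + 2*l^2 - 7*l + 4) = (l^2 + 5*l - 14)/(l^2 - 2*l + 1)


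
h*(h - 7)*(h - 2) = h^3 - 9*h^2 + 14*h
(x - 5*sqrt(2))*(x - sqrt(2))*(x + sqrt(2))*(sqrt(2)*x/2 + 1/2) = sqrt(2)*x^4/2 - 9*x^3/2 - 7*sqrt(2)*x^2/2 + 9*x + 5*sqrt(2)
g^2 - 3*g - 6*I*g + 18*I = (g - 3)*(g - 6*I)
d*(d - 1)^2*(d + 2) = d^4 - 3*d^2 + 2*d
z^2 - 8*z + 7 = (z - 7)*(z - 1)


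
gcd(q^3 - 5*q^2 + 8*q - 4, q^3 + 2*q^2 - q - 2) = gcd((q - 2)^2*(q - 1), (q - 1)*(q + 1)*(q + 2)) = q - 1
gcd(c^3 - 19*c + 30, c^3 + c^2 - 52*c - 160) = c + 5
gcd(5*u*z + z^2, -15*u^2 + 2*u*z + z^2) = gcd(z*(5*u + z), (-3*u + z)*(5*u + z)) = 5*u + z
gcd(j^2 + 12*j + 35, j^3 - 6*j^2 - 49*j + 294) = j + 7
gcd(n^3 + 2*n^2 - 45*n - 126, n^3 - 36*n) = n + 6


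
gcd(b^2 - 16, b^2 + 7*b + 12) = b + 4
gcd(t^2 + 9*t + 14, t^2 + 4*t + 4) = t + 2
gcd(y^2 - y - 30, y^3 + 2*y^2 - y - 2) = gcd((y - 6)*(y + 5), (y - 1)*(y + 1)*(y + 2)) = 1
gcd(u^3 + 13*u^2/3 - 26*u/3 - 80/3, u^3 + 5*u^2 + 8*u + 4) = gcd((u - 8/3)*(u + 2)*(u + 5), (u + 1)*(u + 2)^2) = u + 2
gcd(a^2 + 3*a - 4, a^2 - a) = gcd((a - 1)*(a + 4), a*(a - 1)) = a - 1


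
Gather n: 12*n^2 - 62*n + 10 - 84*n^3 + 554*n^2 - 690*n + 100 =-84*n^3 + 566*n^2 - 752*n + 110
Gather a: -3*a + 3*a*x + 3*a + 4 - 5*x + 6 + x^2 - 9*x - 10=3*a*x + x^2 - 14*x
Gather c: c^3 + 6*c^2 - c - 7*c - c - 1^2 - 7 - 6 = c^3 + 6*c^2 - 9*c - 14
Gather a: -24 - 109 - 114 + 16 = -231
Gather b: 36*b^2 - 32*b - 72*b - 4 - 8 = 36*b^2 - 104*b - 12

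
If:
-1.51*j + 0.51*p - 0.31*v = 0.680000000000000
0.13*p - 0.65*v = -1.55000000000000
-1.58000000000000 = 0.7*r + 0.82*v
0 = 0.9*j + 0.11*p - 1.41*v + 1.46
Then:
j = 7.64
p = 28.92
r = -11.83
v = 8.17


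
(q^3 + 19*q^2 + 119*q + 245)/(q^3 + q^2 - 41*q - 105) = (q^2 + 14*q + 49)/(q^2 - 4*q - 21)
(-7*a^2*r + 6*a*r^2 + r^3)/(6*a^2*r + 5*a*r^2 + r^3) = (-7*a^2 + 6*a*r + r^2)/(6*a^2 + 5*a*r + r^2)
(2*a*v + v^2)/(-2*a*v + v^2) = (2*a + v)/(-2*a + v)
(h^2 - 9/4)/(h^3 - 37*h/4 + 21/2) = (2*h + 3)/(2*h^2 + 3*h - 14)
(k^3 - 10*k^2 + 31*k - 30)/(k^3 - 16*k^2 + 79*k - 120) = (k - 2)/(k - 8)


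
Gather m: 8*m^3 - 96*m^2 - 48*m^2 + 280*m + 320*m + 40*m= 8*m^3 - 144*m^2 + 640*m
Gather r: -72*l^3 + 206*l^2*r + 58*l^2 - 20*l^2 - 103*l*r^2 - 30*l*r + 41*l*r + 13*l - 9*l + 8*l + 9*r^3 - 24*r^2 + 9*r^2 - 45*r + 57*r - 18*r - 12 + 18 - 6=-72*l^3 + 38*l^2 + 12*l + 9*r^3 + r^2*(-103*l - 15) + r*(206*l^2 + 11*l - 6)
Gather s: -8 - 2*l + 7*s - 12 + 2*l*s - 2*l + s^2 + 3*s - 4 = -4*l + s^2 + s*(2*l + 10) - 24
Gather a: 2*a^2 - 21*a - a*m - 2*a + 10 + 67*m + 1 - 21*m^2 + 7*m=2*a^2 + a*(-m - 23) - 21*m^2 + 74*m + 11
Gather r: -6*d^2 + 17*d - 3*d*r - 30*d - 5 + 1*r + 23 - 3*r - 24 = -6*d^2 - 13*d + r*(-3*d - 2) - 6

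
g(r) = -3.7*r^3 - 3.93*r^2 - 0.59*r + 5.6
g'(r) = -11.1*r^2 - 7.86*r - 0.59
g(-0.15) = 5.61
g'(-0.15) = 0.34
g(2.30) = -61.56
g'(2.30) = -77.39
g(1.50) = -16.62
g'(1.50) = -37.36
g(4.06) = -309.19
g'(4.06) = -215.47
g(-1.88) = 17.40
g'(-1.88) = -25.05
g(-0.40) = 5.44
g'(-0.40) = 0.78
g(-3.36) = 103.57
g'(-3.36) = -99.49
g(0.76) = 1.26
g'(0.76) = -12.97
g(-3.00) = 71.90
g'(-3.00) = -76.91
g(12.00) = -6961.00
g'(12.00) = -1693.31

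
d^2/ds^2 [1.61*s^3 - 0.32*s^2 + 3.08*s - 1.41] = 9.66*s - 0.64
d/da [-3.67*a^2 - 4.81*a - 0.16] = -7.34*a - 4.81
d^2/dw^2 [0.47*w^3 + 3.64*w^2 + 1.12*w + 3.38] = 2.82*w + 7.28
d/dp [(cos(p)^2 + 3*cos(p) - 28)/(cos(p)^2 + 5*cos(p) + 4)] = 2*(sin(p)^2 - 32*cos(p) - 77)*sin(p)/((cos(p) + 1)^2*(cos(p) + 4)^2)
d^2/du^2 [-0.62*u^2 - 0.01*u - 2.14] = -1.24000000000000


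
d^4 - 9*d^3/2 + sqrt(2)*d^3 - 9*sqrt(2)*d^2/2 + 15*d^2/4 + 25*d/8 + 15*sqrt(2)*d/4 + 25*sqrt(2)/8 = (d - 5/2)^2*(d + 1/2)*(d + sqrt(2))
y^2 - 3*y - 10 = (y - 5)*(y + 2)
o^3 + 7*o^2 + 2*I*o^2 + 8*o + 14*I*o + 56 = (o + 7)*(o - 2*I)*(o + 4*I)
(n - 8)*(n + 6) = n^2 - 2*n - 48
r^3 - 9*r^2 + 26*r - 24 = (r - 4)*(r - 3)*(r - 2)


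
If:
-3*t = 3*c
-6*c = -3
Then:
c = 1/2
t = -1/2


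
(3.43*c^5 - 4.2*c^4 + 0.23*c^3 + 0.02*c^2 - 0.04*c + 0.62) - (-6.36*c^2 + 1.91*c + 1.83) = 3.43*c^5 - 4.2*c^4 + 0.23*c^3 + 6.38*c^2 - 1.95*c - 1.21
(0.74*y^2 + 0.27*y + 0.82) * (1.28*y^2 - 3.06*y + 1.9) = 0.9472*y^4 - 1.9188*y^3 + 1.6294*y^2 - 1.9962*y + 1.558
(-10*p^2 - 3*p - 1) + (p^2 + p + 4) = -9*p^2 - 2*p + 3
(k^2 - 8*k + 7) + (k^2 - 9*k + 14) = 2*k^2 - 17*k + 21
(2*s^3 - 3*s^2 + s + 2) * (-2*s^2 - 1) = -4*s^5 + 6*s^4 - 4*s^3 - s^2 - s - 2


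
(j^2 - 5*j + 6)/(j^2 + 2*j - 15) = (j - 2)/(j + 5)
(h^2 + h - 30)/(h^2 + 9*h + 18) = (h - 5)/(h + 3)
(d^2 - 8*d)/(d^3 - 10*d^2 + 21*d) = (d - 8)/(d^2 - 10*d + 21)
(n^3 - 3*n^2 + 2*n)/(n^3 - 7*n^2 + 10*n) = (n - 1)/(n - 5)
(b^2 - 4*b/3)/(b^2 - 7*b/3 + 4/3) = b/(b - 1)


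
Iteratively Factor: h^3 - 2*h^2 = (h)*(h^2 - 2*h) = h*(h - 2)*(h)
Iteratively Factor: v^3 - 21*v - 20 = (v + 4)*(v^2 - 4*v - 5) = (v + 1)*(v + 4)*(v - 5)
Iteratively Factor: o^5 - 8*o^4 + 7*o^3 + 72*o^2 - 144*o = (o + 3)*(o^4 - 11*o^3 + 40*o^2 - 48*o) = (o - 4)*(o + 3)*(o^3 - 7*o^2 + 12*o) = o*(o - 4)*(o + 3)*(o^2 - 7*o + 12) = o*(o - 4)*(o - 3)*(o + 3)*(o - 4)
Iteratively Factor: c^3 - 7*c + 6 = (c - 2)*(c^2 + 2*c - 3) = (c - 2)*(c - 1)*(c + 3)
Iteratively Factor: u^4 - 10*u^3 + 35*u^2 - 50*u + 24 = (u - 3)*(u^3 - 7*u^2 + 14*u - 8) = (u - 4)*(u - 3)*(u^2 - 3*u + 2) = (u - 4)*(u - 3)*(u - 2)*(u - 1)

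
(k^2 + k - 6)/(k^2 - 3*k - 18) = (k - 2)/(k - 6)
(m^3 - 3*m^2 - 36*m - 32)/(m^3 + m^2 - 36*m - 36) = (m^2 - 4*m - 32)/(m^2 - 36)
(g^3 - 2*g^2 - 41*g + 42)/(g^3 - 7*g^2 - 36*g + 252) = (g - 1)/(g - 6)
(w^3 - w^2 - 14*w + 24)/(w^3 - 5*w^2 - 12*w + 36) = (w^2 + w - 12)/(w^2 - 3*w - 18)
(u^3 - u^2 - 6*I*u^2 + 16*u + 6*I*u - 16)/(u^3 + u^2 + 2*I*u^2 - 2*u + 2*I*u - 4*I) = (u - 8*I)/(u + 2)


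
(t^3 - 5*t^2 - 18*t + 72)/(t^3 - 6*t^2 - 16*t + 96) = (t - 3)/(t - 4)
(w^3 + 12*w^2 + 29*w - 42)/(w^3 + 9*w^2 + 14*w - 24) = (w + 7)/(w + 4)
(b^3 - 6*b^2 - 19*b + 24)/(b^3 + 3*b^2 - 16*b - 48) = (b^2 - 9*b + 8)/(b^2 - 16)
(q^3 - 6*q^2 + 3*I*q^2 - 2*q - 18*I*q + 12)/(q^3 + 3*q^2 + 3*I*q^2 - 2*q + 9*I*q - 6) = (q - 6)/(q + 3)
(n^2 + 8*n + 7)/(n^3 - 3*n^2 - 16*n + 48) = (n^2 + 8*n + 7)/(n^3 - 3*n^2 - 16*n + 48)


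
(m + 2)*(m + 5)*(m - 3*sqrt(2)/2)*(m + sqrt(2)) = m^4 - sqrt(2)*m^3/2 + 7*m^3 - 7*sqrt(2)*m^2/2 + 7*m^2 - 21*m - 5*sqrt(2)*m - 30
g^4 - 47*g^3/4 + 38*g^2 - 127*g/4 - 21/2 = (g - 7)*(g - 3)*(g - 2)*(g + 1/4)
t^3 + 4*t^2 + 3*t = t*(t + 1)*(t + 3)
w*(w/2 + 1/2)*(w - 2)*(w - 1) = w^4/2 - w^3 - w^2/2 + w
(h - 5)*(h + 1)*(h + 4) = h^3 - 21*h - 20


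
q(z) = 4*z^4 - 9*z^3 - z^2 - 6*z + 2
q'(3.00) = 177.00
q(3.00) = 56.00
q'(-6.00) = -4422.00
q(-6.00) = 7130.00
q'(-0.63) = -19.46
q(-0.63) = 8.26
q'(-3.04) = -698.95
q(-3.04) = 605.48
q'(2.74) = 114.95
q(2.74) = 18.37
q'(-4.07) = -1523.82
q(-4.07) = 1714.21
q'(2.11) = 19.88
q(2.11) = -20.37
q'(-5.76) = -3947.92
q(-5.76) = 6126.32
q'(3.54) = 358.36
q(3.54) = 197.14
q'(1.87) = 0.47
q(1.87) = -22.66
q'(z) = 16*z^3 - 27*z^2 - 2*z - 6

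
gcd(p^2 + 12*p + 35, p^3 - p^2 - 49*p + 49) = p + 7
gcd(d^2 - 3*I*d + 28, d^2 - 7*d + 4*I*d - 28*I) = d + 4*I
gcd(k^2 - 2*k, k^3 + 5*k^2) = k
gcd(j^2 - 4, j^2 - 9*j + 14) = j - 2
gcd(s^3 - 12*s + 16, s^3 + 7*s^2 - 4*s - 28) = s - 2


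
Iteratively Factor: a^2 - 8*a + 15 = (a - 5)*(a - 3)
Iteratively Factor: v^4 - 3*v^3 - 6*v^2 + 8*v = (v - 1)*(v^3 - 2*v^2 - 8*v) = (v - 4)*(v - 1)*(v^2 + 2*v) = (v - 4)*(v - 1)*(v + 2)*(v)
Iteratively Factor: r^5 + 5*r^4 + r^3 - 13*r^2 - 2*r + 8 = (r - 1)*(r^4 + 6*r^3 + 7*r^2 - 6*r - 8) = (r - 1)*(r + 4)*(r^3 + 2*r^2 - r - 2) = (r - 1)*(r + 1)*(r + 4)*(r^2 + r - 2) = (r - 1)*(r + 1)*(r + 2)*(r + 4)*(r - 1)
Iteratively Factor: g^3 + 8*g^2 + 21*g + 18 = (g + 3)*(g^2 + 5*g + 6) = (g + 3)^2*(g + 2)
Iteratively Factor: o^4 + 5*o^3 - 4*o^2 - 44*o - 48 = (o - 3)*(o^3 + 8*o^2 + 20*o + 16) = (o - 3)*(o + 4)*(o^2 + 4*o + 4) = (o - 3)*(o + 2)*(o + 4)*(o + 2)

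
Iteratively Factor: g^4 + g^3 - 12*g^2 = (g - 3)*(g^3 + 4*g^2) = (g - 3)*(g + 4)*(g^2) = g*(g - 3)*(g + 4)*(g)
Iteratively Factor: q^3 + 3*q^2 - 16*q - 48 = (q + 4)*(q^2 - q - 12) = (q + 3)*(q + 4)*(q - 4)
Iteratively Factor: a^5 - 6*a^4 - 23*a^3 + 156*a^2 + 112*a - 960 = (a - 4)*(a^4 - 2*a^3 - 31*a^2 + 32*a + 240) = (a - 5)*(a - 4)*(a^3 + 3*a^2 - 16*a - 48) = (a - 5)*(a - 4)^2*(a^2 + 7*a + 12) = (a - 5)*(a - 4)^2*(a + 3)*(a + 4)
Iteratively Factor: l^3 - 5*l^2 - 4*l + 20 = (l - 5)*(l^2 - 4) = (l - 5)*(l - 2)*(l + 2)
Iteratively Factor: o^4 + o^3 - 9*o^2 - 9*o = (o + 1)*(o^3 - 9*o) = o*(o + 1)*(o^2 - 9) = o*(o - 3)*(o + 1)*(o + 3)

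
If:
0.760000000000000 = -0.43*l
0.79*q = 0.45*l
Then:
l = -1.77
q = -1.01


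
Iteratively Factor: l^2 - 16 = (l - 4)*(l + 4)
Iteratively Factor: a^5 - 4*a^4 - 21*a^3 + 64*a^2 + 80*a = (a + 1)*(a^4 - 5*a^3 - 16*a^2 + 80*a) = (a + 1)*(a + 4)*(a^3 - 9*a^2 + 20*a) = (a - 4)*(a + 1)*(a + 4)*(a^2 - 5*a) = (a - 5)*(a - 4)*(a + 1)*(a + 4)*(a)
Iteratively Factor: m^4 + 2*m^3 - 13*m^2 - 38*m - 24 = (m + 2)*(m^3 - 13*m - 12) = (m + 1)*(m + 2)*(m^2 - m - 12) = (m - 4)*(m + 1)*(m + 2)*(m + 3)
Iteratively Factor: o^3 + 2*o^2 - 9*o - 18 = (o + 3)*(o^2 - o - 6) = (o - 3)*(o + 3)*(o + 2)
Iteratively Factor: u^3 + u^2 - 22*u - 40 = (u + 4)*(u^2 - 3*u - 10) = (u - 5)*(u + 4)*(u + 2)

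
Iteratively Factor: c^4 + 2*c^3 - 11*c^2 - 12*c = (c + 1)*(c^3 + c^2 - 12*c) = (c + 1)*(c + 4)*(c^2 - 3*c) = (c - 3)*(c + 1)*(c + 4)*(c)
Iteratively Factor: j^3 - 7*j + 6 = (j + 3)*(j^2 - 3*j + 2) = (j - 2)*(j + 3)*(j - 1)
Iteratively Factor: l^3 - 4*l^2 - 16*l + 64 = (l + 4)*(l^2 - 8*l + 16) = (l - 4)*(l + 4)*(l - 4)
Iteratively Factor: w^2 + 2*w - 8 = (w - 2)*(w + 4)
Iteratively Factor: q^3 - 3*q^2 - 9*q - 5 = (q - 5)*(q^2 + 2*q + 1) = (q - 5)*(q + 1)*(q + 1)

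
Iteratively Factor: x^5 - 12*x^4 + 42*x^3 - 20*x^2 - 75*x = (x - 3)*(x^4 - 9*x^3 + 15*x^2 + 25*x) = (x - 5)*(x - 3)*(x^3 - 4*x^2 - 5*x) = (x - 5)*(x - 3)*(x + 1)*(x^2 - 5*x) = x*(x - 5)*(x - 3)*(x + 1)*(x - 5)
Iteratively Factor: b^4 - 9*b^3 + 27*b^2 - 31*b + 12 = (b - 4)*(b^3 - 5*b^2 + 7*b - 3) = (b - 4)*(b - 1)*(b^2 - 4*b + 3) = (b - 4)*(b - 3)*(b - 1)*(b - 1)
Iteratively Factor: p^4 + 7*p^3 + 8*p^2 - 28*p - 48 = (p + 2)*(p^3 + 5*p^2 - 2*p - 24) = (p + 2)*(p + 4)*(p^2 + p - 6) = (p + 2)*(p + 3)*(p + 4)*(p - 2)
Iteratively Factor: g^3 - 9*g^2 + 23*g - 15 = (g - 3)*(g^2 - 6*g + 5) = (g - 3)*(g - 1)*(g - 5)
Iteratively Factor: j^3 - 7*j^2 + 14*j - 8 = (j - 2)*(j^2 - 5*j + 4) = (j - 4)*(j - 2)*(j - 1)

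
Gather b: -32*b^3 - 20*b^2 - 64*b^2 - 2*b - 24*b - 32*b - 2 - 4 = -32*b^3 - 84*b^2 - 58*b - 6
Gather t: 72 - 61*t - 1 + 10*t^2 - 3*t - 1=10*t^2 - 64*t + 70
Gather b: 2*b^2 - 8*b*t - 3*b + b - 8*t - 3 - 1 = 2*b^2 + b*(-8*t - 2) - 8*t - 4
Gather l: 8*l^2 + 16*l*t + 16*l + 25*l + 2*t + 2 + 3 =8*l^2 + l*(16*t + 41) + 2*t + 5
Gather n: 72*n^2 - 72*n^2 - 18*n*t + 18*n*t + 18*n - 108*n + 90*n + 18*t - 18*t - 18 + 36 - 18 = 0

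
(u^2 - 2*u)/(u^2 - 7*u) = (u - 2)/(u - 7)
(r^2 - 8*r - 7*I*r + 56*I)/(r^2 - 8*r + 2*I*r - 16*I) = (r - 7*I)/(r + 2*I)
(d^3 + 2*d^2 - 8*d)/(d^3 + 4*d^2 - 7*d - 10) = d*(d + 4)/(d^2 + 6*d + 5)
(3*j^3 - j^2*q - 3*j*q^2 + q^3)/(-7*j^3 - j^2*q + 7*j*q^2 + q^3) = (-3*j + q)/(7*j + q)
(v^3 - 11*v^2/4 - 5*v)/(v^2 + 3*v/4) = (4*v^2 - 11*v - 20)/(4*v + 3)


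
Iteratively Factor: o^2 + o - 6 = (o - 2)*(o + 3)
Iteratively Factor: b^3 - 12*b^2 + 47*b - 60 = (b - 5)*(b^2 - 7*b + 12) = (b - 5)*(b - 3)*(b - 4)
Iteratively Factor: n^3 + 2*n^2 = (n)*(n^2 + 2*n) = n^2*(n + 2)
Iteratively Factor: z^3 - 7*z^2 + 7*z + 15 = (z - 3)*(z^2 - 4*z - 5) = (z - 5)*(z - 3)*(z + 1)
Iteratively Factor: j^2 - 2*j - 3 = (j - 3)*(j + 1)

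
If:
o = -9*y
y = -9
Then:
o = 81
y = -9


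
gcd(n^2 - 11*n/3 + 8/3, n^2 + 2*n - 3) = n - 1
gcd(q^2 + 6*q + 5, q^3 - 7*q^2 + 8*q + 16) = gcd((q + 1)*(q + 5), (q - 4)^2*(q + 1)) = q + 1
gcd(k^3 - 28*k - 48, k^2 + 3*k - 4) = k + 4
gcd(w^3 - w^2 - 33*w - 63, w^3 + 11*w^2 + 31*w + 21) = w + 3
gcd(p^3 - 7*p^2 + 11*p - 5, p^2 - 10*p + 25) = p - 5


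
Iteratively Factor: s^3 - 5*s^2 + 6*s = (s)*(s^2 - 5*s + 6) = s*(s - 2)*(s - 3)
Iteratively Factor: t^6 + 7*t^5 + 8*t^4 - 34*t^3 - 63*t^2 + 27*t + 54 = (t - 2)*(t^5 + 9*t^4 + 26*t^3 + 18*t^2 - 27*t - 27) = (t - 2)*(t + 3)*(t^4 + 6*t^3 + 8*t^2 - 6*t - 9) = (t - 2)*(t + 1)*(t + 3)*(t^3 + 5*t^2 + 3*t - 9) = (t - 2)*(t + 1)*(t + 3)^2*(t^2 + 2*t - 3) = (t - 2)*(t - 1)*(t + 1)*(t + 3)^2*(t + 3)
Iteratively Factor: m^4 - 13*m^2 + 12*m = (m - 1)*(m^3 + m^2 - 12*m) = (m - 1)*(m + 4)*(m^2 - 3*m) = m*(m - 1)*(m + 4)*(m - 3)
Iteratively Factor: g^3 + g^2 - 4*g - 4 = (g + 1)*(g^2 - 4) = (g - 2)*(g + 1)*(g + 2)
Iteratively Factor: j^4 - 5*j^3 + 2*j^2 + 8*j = (j - 4)*(j^3 - j^2 - 2*j) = j*(j - 4)*(j^2 - j - 2) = j*(j - 4)*(j - 2)*(j + 1)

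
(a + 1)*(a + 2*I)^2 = a^3 + a^2 + 4*I*a^2 - 4*a + 4*I*a - 4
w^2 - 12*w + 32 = (w - 8)*(w - 4)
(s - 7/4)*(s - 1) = s^2 - 11*s/4 + 7/4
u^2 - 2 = (u - sqrt(2))*(u + sqrt(2))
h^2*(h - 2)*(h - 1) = h^4 - 3*h^3 + 2*h^2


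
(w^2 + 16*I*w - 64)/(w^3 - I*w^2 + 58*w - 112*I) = (w + 8*I)/(w^2 - 9*I*w - 14)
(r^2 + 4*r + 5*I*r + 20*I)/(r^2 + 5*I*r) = (r + 4)/r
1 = 1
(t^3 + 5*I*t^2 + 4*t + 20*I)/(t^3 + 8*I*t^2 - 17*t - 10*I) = (t - 2*I)/(t + I)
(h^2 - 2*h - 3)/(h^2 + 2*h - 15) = (h + 1)/(h + 5)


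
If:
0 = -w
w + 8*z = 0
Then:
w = 0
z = 0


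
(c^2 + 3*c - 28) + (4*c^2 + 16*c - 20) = 5*c^2 + 19*c - 48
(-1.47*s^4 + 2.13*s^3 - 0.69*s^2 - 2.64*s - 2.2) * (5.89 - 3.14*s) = 4.6158*s^5 - 15.3465*s^4 + 14.7123*s^3 + 4.2255*s^2 - 8.6416*s - 12.958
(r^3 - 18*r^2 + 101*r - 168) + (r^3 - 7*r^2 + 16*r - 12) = 2*r^3 - 25*r^2 + 117*r - 180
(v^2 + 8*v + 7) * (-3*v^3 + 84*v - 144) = -3*v^5 - 24*v^4 + 63*v^3 + 528*v^2 - 564*v - 1008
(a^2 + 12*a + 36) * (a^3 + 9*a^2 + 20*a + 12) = a^5 + 21*a^4 + 164*a^3 + 576*a^2 + 864*a + 432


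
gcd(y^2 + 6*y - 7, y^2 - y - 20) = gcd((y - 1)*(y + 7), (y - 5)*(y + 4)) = 1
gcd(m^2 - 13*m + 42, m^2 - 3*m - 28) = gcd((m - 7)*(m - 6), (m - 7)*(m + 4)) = m - 7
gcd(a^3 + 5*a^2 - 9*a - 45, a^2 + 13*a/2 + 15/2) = a + 5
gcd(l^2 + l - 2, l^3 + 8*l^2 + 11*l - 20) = l - 1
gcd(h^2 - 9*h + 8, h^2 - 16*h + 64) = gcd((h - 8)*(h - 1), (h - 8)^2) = h - 8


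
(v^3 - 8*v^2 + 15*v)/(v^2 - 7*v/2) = 2*(v^2 - 8*v + 15)/(2*v - 7)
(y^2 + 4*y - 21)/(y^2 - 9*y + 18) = (y + 7)/(y - 6)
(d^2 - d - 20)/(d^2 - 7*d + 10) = (d + 4)/(d - 2)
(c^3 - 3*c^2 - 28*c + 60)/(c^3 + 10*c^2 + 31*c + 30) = (c^2 - 8*c + 12)/(c^2 + 5*c + 6)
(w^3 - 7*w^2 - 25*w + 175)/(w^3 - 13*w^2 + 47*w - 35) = (w + 5)/(w - 1)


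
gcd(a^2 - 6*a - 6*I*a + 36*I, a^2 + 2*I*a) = 1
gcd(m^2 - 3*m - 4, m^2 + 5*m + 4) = m + 1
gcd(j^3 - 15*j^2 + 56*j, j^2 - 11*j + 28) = j - 7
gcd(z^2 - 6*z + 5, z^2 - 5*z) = z - 5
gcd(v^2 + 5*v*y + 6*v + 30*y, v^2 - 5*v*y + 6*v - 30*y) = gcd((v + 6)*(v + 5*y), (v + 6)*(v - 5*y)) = v + 6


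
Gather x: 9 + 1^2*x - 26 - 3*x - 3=-2*x - 20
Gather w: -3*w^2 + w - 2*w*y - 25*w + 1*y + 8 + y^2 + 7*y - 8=-3*w^2 + w*(-2*y - 24) + y^2 + 8*y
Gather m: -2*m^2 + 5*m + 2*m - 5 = -2*m^2 + 7*m - 5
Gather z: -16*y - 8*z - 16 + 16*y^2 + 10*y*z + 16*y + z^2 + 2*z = 16*y^2 + z^2 + z*(10*y - 6) - 16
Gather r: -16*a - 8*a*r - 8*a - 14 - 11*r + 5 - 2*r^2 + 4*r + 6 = -24*a - 2*r^2 + r*(-8*a - 7) - 3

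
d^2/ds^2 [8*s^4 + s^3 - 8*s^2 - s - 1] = 96*s^2 + 6*s - 16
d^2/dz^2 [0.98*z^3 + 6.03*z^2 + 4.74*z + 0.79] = 5.88*z + 12.06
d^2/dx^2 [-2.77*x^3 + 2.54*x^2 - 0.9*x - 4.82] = 5.08 - 16.62*x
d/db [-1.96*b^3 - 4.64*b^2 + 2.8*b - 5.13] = -5.88*b^2 - 9.28*b + 2.8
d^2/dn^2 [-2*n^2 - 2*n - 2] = -4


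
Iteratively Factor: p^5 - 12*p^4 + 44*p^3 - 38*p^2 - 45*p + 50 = (p - 2)*(p^4 - 10*p^3 + 24*p^2 + 10*p - 25) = (p - 5)*(p - 2)*(p^3 - 5*p^2 - p + 5) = (p - 5)^2*(p - 2)*(p^2 - 1) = (p - 5)^2*(p - 2)*(p - 1)*(p + 1)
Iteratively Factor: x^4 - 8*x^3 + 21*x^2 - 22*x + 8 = (x - 4)*(x^3 - 4*x^2 + 5*x - 2) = (x - 4)*(x - 2)*(x^2 - 2*x + 1) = (x - 4)*(x - 2)*(x - 1)*(x - 1)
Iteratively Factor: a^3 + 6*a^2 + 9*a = (a)*(a^2 + 6*a + 9) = a*(a + 3)*(a + 3)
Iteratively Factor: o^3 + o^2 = (o + 1)*(o^2) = o*(o + 1)*(o)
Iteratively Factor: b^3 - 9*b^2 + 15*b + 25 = (b + 1)*(b^2 - 10*b + 25) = (b - 5)*(b + 1)*(b - 5)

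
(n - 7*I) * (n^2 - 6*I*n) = n^3 - 13*I*n^2 - 42*n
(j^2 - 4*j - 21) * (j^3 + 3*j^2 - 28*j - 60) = j^5 - j^4 - 61*j^3 - 11*j^2 + 828*j + 1260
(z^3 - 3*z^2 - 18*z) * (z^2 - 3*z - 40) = z^5 - 6*z^4 - 49*z^3 + 174*z^2 + 720*z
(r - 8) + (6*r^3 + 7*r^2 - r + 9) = 6*r^3 + 7*r^2 + 1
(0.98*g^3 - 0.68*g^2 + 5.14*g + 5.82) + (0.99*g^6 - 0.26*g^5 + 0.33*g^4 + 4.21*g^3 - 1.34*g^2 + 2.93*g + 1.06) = 0.99*g^6 - 0.26*g^5 + 0.33*g^4 + 5.19*g^3 - 2.02*g^2 + 8.07*g + 6.88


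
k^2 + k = k*(k + 1)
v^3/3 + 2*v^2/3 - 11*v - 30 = (v/3 + 1)*(v - 6)*(v + 5)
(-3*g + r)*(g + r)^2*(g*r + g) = -3*g^4*r - 3*g^4 - 5*g^3*r^2 - 5*g^3*r - g^2*r^3 - g^2*r^2 + g*r^4 + g*r^3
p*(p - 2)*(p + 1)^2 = p^4 - 3*p^2 - 2*p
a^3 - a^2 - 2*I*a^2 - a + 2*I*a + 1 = (a - 1)*(a - I)^2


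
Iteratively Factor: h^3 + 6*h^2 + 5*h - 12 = (h - 1)*(h^2 + 7*h + 12) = (h - 1)*(h + 3)*(h + 4)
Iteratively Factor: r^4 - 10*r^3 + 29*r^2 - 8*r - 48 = (r + 1)*(r^3 - 11*r^2 + 40*r - 48) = (r - 3)*(r + 1)*(r^2 - 8*r + 16) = (r - 4)*(r - 3)*(r + 1)*(r - 4)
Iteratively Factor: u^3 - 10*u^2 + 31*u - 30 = (u - 2)*(u^2 - 8*u + 15) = (u - 3)*(u - 2)*(u - 5)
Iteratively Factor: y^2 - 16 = (y + 4)*(y - 4)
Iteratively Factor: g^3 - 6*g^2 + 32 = (g - 4)*(g^2 - 2*g - 8) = (g - 4)^2*(g + 2)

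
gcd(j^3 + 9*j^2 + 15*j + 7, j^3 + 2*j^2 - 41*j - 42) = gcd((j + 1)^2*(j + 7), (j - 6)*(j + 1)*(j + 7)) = j^2 + 8*j + 7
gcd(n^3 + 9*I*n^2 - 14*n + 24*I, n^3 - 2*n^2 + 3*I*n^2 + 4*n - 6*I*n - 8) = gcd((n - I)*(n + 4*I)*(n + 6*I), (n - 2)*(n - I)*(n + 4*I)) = n^2 + 3*I*n + 4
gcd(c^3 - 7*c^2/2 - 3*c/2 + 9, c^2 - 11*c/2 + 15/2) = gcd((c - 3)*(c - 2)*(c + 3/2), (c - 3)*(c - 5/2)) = c - 3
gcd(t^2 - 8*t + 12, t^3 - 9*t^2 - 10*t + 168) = t - 6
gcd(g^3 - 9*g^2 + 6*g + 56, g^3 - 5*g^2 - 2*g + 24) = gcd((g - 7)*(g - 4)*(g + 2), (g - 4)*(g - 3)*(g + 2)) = g^2 - 2*g - 8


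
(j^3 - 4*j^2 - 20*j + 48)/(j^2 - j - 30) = (j^2 + 2*j - 8)/(j + 5)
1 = 1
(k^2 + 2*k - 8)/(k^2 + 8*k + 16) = (k - 2)/(k + 4)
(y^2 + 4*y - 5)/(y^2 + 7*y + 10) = (y - 1)/(y + 2)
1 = 1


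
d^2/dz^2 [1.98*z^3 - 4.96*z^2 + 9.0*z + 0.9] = 11.88*z - 9.92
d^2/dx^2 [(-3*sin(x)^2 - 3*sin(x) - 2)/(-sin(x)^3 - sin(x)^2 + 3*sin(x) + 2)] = (-3*sin(x)^8 - 9*sin(x)^7 - 75*sin(x)^6 - 130*sin(x)^5 - 38*sin(x)^4 + 50*sin(x)^3 + 20*sin(x)^2 + 24*sin(x) + 32)/((sin(x) + 2)^3*(sin(x)^2 - sin(x) - 1)^3)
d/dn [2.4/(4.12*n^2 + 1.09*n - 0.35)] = (-19.776*n - 2.616)/(4.12*n^2 + 1.09*n - 0.35)^2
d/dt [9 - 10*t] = -10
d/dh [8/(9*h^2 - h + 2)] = 8*(1 - 18*h)/(9*h^2 - h + 2)^2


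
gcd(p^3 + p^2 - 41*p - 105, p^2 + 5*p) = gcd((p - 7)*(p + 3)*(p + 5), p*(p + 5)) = p + 5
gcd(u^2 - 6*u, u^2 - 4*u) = u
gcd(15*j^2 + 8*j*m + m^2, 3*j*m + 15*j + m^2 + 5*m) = 3*j + m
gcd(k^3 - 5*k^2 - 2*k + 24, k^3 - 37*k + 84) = k^2 - 7*k + 12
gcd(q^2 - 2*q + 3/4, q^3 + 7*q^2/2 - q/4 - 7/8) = q - 1/2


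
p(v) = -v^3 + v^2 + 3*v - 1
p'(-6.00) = -117.00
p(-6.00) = 233.00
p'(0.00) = 3.00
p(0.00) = -1.00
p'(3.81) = -32.93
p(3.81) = -30.36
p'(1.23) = 0.92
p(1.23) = 2.34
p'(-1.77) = -9.94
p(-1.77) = 2.37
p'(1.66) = -1.95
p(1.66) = 2.16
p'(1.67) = -2.03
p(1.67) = 2.14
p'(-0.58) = 0.83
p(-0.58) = -2.21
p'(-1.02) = -2.16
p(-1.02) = -1.96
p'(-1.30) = -4.67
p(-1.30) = -1.01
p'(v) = -3*v^2 + 2*v + 3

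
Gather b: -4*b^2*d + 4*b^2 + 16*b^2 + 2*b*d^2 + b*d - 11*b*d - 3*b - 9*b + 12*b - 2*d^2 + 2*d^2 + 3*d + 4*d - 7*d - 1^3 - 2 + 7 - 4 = b^2*(20 - 4*d) + b*(2*d^2 - 10*d)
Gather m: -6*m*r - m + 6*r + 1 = m*(-6*r - 1) + 6*r + 1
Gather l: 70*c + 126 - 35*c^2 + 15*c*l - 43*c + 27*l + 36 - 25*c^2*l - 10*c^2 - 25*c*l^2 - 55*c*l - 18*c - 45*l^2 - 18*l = -45*c^2 + 9*c + l^2*(-25*c - 45) + l*(-25*c^2 - 40*c + 9) + 162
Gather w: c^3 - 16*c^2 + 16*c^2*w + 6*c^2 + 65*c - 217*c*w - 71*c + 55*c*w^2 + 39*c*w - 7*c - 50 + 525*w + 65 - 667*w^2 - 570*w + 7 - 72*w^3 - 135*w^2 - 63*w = c^3 - 10*c^2 - 13*c - 72*w^3 + w^2*(55*c - 802) + w*(16*c^2 - 178*c - 108) + 22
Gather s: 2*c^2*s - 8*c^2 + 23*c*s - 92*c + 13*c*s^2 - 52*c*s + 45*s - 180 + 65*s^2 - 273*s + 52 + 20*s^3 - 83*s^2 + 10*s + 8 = -8*c^2 - 92*c + 20*s^3 + s^2*(13*c - 18) + s*(2*c^2 - 29*c - 218) - 120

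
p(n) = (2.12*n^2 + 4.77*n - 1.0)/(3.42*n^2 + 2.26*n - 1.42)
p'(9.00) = -0.01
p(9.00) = 0.72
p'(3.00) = -0.08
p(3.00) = 0.90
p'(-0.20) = -1.71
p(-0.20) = 1.08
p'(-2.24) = -0.56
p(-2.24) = -0.10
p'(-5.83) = -0.04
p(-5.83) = 0.43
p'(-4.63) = -0.07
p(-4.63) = 0.36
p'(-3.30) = -0.16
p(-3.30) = 0.22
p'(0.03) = -2.47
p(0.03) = 0.63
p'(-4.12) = -0.09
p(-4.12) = 0.32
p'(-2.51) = -0.38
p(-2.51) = 0.03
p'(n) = (-6.84*n - 2.26)*(2.12*n^2 + 4.77*n - 1.0)/(3.42*n^2 + 2.26*n - 1.42)^2 + (4.24*n + 4.77)/(3.42*n^2 + 2.26*n - 1.42) = (-11.5222*n^2 + 0.819199999999999*n - 4.5134)/(11.6964*n^4 + 15.4584*n^3 - 4.6052*n^2 - 6.4184*n + 2.0164)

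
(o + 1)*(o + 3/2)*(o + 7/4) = o^3 + 17*o^2/4 + 47*o/8 + 21/8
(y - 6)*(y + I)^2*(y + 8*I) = y^4 - 6*y^3 + 10*I*y^3 - 17*y^2 - 60*I*y^2 + 102*y - 8*I*y + 48*I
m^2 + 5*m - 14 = (m - 2)*(m + 7)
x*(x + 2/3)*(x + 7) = x^3 + 23*x^2/3 + 14*x/3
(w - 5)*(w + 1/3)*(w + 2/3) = w^3 - 4*w^2 - 43*w/9 - 10/9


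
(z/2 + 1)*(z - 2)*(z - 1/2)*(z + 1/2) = z^4/2 - 17*z^2/8 + 1/2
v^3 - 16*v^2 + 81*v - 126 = (v - 7)*(v - 6)*(v - 3)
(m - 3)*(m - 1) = m^2 - 4*m + 3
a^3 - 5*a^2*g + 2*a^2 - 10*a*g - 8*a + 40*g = (a - 2)*(a + 4)*(a - 5*g)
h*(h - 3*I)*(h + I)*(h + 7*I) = h^4 + 5*I*h^3 + 17*h^2 + 21*I*h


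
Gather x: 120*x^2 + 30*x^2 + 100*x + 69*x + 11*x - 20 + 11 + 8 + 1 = 150*x^2 + 180*x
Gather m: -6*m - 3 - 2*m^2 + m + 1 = -2*m^2 - 5*m - 2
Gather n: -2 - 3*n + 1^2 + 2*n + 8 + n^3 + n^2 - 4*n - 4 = n^3 + n^2 - 5*n + 3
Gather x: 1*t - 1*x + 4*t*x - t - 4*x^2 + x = 4*t*x - 4*x^2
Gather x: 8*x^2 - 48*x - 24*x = 8*x^2 - 72*x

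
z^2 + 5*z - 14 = (z - 2)*(z + 7)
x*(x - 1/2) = x^2 - x/2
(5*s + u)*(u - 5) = 5*s*u - 25*s + u^2 - 5*u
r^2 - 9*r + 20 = (r - 5)*(r - 4)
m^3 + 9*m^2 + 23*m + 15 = (m + 1)*(m + 3)*(m + 5)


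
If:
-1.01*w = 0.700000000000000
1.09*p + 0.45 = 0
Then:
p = -0.41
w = -0.69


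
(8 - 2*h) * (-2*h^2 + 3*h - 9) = 4*h^3 - 22*h^2 + 42*h - 72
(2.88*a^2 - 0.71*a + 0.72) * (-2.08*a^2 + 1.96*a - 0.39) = -5.9904*a^4 + 7.1216*a^3 - 4.0124*a^2 + 1.6881*a - 0.2808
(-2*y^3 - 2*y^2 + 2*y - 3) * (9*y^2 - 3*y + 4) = -18*y^5 - 12*y^4 + 16*y^3 - 41*y^2 + 17*y - 12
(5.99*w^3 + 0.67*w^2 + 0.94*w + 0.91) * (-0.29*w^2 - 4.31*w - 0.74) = -1.7371*w^5 - 26.0112*w^4 - 7.5929*w^3 - 4.8111*w^2 - 4.6177*w - 0.6734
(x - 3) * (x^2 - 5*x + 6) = x^3 - 8*x^2 + 21*x - 18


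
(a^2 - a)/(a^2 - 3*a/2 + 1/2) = 2*a/(2*a - 1)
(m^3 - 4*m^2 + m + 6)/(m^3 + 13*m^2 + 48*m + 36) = (m^2 - 5*m + 6)/(m^2 + 12*m + 36)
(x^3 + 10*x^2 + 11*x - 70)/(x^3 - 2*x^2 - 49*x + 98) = (x + 5)/(x - 7)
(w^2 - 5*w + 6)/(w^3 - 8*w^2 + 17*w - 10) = (w - 3)/(w^2 - 6*w + 5)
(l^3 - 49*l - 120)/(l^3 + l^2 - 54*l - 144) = (l + 5)/(l + 6)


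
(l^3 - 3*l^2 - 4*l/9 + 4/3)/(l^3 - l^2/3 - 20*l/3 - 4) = (l - 2/3)/(l + 2)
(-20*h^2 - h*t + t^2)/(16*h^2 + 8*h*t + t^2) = (-5*h + t)/(4*h + t)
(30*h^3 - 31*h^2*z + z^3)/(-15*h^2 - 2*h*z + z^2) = (-6*h^2 + 5*h*z + z^2)/(3*h + z)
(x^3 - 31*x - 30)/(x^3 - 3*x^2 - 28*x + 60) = (x + 1)/(x - 2)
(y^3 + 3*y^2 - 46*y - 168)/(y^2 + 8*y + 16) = (y^2 - y - 42)/(y + 4)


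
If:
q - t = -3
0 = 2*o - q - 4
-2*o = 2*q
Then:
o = 4/3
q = -4/3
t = 5/3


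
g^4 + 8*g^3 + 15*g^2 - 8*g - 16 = (g - 1)*(g + 1)*(g + 4)^2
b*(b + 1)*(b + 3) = b^3 + 4*b^2 + 3*b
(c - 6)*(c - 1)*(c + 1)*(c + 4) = c^4 - 2*c^3 - 25*c^2 + 2*c + 24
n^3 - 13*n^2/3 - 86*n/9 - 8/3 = (n - 6)*(n + 1/3)*(n + 4/3)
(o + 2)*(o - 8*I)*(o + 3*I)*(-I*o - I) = -I*o^4 - 5*o^3 - 3*I*o^3 - 15*o^2 - 26*I*o^2 - 10*o - 72*I*o - 48*I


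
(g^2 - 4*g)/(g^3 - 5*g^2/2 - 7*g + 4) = 2*g/(2*g^2 + 3*g - 2)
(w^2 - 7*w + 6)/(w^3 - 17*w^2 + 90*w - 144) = (w - 1)/(w^2 - 11*w + 24)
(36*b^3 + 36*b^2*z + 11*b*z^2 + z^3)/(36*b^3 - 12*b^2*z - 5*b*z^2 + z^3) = (12*b^2 + 8*b*z + z^2)/(12*b^2 - 8*b*z + z^2)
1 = 1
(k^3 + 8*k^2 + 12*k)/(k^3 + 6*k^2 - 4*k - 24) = k/(k - 2)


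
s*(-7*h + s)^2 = 49*h^2*s - 14*h*s^2 + s^3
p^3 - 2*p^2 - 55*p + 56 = (p - 8)*(p - 1)*(p + 7)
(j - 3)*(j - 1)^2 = j^3 - 5*j^2 + 7*j - 3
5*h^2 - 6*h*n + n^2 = (-5*h + n)*(-h + n)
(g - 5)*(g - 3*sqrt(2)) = g^2 - 5*g - 3*sqrt(2)*g + 15*sqrt(2)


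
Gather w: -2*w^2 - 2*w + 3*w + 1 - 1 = -2*w^2 + w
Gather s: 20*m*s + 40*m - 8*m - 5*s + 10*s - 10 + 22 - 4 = 32*m + s*(20*m + 5) + 8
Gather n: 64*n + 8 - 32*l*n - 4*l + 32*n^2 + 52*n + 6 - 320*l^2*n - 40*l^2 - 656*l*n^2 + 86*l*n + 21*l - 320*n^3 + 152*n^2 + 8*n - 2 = -40*l^2 + 17*l - 320*n^3 + n^2*(184 - 656*l) + n*(-320*l^2 + 54*l + 124) + 12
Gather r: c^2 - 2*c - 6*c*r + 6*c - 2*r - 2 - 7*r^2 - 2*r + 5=c^2 + 4*c - 7*r^2 + r*(-6*c - 4) + 3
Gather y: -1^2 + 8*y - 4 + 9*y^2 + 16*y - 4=9*y^2 + 24*y - 9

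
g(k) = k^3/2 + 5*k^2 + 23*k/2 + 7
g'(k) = 3*k^2/2 + 10*k + 23/2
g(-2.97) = 3.85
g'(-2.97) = -4.97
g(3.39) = 122.92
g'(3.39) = 62.64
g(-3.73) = 7.72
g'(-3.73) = -4.93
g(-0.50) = 2.44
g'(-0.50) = 6.88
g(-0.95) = 0.16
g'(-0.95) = 3.35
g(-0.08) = 6.11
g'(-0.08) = 10.71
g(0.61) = 15.99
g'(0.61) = 18.16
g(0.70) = 17.67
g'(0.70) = 19.24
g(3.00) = 100.00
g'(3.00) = 55.00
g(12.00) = 1729.00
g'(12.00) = 347.50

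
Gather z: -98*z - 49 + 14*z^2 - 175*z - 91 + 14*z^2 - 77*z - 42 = 28*z^2 - 350*z - 182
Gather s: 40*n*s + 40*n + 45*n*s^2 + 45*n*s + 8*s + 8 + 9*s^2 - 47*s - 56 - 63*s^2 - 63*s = 40*n + s^2*(45*n - 54) + s*(85*n - 102) - 48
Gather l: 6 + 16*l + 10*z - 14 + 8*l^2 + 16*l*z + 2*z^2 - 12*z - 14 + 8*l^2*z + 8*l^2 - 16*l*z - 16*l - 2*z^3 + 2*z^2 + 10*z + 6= l^2*(8*z + 16) - 2*z^3 + 4*z^2 + 8*z - 16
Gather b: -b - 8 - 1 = -b - 9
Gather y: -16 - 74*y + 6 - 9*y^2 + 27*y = -9*y^2 - 47*y - 10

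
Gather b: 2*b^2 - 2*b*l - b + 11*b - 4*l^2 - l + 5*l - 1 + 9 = 2*b^2 + b*(10 - 2*l) - 4*l^2 + 4*l + 8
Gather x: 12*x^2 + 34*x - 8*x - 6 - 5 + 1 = 12*x^2 + 26*x - 10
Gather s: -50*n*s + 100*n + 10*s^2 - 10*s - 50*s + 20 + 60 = 100*n + 10*s^2 + s*(-50*n - 60) + 80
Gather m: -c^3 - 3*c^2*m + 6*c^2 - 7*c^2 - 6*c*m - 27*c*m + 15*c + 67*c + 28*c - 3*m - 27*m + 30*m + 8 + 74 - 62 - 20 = -c^3 - c^2 + 110*c + m*(-3*c^2 - 33*c)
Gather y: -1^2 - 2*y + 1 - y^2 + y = -y^2 - y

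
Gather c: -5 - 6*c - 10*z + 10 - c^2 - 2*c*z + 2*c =-c^2 + c*(-2*z - 4) - 10*z + 5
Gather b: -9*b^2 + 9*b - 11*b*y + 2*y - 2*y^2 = -9*b^2 + b*(9 - 11*y) - 2*y^2 + 2*y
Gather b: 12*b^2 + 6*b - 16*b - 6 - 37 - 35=12*b^2 - 10*b - 78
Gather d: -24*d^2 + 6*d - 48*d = -24*d^2 - 42*d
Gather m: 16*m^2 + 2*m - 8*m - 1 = 16*m^2 - 6*m - 1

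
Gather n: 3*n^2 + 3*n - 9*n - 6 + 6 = 3*n^2 - 6*n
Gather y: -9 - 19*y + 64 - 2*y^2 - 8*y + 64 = -2*y^2 - 27*y + 119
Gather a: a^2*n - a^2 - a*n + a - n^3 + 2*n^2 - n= a^2*(n - 1) + a*(1 - n) - n^3 + 2*n^2 - n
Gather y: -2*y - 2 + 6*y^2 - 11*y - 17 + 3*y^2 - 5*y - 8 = 9*y^2 - 18*y - 27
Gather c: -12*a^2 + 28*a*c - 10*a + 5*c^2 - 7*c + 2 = -12*a^2 - 10*a + 5*c^2 + c*(28*a - 7) + 2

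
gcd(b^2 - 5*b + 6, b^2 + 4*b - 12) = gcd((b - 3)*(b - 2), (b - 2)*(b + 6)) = b - 2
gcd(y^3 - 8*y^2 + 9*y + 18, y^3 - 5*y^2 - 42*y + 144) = y - 3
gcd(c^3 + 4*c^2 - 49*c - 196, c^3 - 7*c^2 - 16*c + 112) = c^2 - 3*c - 28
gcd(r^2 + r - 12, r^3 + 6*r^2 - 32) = r + 4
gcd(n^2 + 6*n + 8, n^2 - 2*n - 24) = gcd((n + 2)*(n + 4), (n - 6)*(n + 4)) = n + 4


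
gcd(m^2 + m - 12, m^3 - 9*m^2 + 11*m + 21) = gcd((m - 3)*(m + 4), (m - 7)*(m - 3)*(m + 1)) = m - 3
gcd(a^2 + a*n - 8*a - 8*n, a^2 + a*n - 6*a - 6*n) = a + n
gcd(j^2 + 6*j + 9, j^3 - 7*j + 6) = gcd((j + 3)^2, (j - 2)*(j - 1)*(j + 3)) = j + 3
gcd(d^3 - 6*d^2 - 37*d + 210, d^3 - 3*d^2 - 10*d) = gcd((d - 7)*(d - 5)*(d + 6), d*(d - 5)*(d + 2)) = d - 5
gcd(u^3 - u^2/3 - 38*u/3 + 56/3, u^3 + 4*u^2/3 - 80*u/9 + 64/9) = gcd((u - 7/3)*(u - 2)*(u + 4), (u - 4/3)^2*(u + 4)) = u + 4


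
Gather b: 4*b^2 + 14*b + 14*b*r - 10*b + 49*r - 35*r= 4*b^2 + b*(14*r + 4) + 14*r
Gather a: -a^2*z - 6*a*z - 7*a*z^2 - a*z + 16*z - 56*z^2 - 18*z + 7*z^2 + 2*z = -a^2*z + a*(-7*z^2 - 7*z) - 49*z^2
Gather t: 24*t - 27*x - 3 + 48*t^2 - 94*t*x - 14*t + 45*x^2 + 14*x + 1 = 48*t^2 + t*(10 - 94*x) + 45*x^2 - 13*x - 2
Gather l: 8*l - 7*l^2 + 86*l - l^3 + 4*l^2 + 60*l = -l^3 - 3*l^2 + 154*l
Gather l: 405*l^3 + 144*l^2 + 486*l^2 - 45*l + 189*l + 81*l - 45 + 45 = 405*l^3 + 630*l^2 + 225*l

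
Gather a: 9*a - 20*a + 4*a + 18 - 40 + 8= -7*a - 14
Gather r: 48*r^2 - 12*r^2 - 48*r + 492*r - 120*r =36*r^2 + 324*r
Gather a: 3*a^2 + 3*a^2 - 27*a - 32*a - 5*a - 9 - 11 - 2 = 6*a^2 - 64*a - 22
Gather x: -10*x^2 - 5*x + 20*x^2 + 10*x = 10*x^2 + 5*x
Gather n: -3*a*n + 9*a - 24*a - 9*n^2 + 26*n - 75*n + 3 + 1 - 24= -15*a - 9*n^2 + n*(-3*a - 49) - 20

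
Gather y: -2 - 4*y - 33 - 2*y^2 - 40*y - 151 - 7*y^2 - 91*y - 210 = -9*y^2 - 135*y - 396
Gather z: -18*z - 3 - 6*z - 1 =-24*z - 4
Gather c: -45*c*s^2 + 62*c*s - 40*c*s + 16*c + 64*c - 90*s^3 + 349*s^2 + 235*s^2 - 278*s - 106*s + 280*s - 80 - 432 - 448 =c*(-45*s^2 + 22*s + 80) - 90*s^3 + 584*s^2 - 104*s - 960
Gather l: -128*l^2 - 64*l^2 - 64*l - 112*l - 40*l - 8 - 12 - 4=-192*l^2 - 216*l - 24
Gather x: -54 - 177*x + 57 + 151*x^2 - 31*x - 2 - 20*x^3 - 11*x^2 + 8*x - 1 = -20*x^3 + 140*x^2 - 200*x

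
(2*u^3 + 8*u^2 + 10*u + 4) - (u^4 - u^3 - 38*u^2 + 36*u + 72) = -u^4 + 3*u^3 + 46*u^2 - 26*u - 68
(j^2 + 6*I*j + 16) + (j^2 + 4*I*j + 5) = 2*j^2 + 10*I*j + 21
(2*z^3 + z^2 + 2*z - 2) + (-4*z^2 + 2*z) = 2*z^3 - 3*z^2 + 4*z - 2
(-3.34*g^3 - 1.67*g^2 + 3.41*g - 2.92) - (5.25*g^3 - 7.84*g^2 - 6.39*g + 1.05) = -8.59*g^3 + 6.17*g^2 + 9.8*g - 3.97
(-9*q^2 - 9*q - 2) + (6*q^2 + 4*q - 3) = -3*q^2 - 5*q - 5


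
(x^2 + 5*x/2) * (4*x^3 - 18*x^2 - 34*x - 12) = 4*x^5 - 8*x^4 - 79*x^3 - 97*x^2 - 30*x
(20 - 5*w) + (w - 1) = 19 - 4*w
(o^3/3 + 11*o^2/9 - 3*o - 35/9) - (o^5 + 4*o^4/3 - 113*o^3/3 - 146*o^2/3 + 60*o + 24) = -o^5 - 4*o^4/3 + 38*o^3 + 449*o^2/9 - 63*o - 251/9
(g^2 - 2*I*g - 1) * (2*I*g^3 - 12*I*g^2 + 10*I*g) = 2*I*g^5 + 4*g^4 - 12*I*g^4 - 24*g^3 + 8*I*g^3 + 20*g^2 + 12*I*g^2 - 10*I*g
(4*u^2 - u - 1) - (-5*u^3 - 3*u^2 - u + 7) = 5*u^3 + 7*u^2 - 8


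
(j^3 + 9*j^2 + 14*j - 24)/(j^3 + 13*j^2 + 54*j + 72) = (j - 1)/(j + 3)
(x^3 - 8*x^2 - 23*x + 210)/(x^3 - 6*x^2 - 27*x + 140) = (x - 6)/(x - 4)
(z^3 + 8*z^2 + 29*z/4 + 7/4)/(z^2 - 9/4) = (4*z^3 + 32*z^2 + 29*z + 7)/(4*z^2 - 9)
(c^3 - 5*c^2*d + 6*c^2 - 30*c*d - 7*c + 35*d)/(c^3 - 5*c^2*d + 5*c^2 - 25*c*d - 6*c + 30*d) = (c + 7)/(c + 6)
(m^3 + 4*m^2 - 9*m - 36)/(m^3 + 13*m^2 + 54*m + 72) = (m - 3)/(m + 6)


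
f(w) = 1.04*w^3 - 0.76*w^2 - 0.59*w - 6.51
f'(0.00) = -0.59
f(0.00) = -6.51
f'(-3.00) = 32.05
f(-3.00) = -39.66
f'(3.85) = 39.80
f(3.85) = 39.30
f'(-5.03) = 85.99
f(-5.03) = -155.13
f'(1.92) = 7.99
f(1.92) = -3.08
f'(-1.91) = 13.70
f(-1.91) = -15.40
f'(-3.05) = 33.07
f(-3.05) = -41.29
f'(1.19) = 2.02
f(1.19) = -6.54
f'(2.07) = 9.63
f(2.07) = -1.76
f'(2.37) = 13.33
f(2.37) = 1.67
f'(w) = 3.12*w^2 - 1.52*w - 0.59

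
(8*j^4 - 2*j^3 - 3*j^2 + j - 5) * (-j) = -8*j^5 + 2*j^4 + 3*j^3 - j^2 + 5*j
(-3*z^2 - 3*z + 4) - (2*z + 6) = -3*z^2 - 5*z - 2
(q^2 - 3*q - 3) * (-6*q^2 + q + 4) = -6*q^4 + 19*q^3 + 19*q^2 - 15*q - 12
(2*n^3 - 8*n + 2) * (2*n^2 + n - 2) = 4*n^5 + 2*n^4 - 20*n^3 - 4*n^2 + 18*n - 4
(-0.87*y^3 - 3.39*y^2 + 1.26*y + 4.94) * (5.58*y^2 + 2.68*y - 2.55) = -4.8546*y^5 - 21.2478*y^4 + 0.164099999999999*y^3 + 39.5865*y^2 + 10.0262*y - 12.597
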